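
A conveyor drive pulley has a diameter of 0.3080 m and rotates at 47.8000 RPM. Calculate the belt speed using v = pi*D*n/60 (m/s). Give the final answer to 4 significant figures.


v = pi * 0.3080 * 47.8000 / 60
v = 0.7709 m/s


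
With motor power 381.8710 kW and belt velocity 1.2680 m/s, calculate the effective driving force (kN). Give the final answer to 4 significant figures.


Te = P / v = 381.8710 / 1.2680
Te = 301.2 kN


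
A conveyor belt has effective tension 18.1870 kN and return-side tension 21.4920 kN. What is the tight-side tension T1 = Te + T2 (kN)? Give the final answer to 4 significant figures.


T1 = Te + T2 = 18.1870 + 21.4920
T1 = 39.68 kN


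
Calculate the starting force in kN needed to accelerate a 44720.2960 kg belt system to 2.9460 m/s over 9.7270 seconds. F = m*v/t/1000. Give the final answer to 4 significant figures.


F = 44720.2960 * 2.9460 / 9.7270 / 1000
F = 13.54 kN


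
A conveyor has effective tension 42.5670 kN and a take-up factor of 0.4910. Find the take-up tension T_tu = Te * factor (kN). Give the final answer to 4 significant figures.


T_tu = 42.5670 * 0.4910
T_tu = 20.90 kN


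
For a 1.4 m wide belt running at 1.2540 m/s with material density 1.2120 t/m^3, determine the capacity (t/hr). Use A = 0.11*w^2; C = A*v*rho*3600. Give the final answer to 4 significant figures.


A = 0.11 * 1.4^2 = 0.2156 m^2
C = 0.2156 * 1.2540 * 1.2120 * 3600
C = 1180 t/hr


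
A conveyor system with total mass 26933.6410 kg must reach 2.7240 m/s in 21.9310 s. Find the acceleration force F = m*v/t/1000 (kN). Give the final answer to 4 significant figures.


F = 26933.6410 * 2.7240 / 21.9310 / 1000
F = 3.345 kN


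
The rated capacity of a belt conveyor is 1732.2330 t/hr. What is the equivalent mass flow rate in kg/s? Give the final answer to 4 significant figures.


m_dot = 1732.2330 * 1000 / 3600
m_dot = 481.2 kg/s


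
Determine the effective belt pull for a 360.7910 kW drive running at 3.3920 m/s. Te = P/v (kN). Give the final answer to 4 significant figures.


Te = P / v = 360.7910 / 3.3920
Te = 106.4 kN


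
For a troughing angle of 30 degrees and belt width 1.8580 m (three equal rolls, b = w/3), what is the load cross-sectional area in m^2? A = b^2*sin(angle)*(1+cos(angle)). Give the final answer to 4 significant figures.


b = 1.8580/3 = 0.619333 m
A = 0.619333^2 * sin(30 deg) * (1 + cos(30 deg))
A = 0.3579 m^2


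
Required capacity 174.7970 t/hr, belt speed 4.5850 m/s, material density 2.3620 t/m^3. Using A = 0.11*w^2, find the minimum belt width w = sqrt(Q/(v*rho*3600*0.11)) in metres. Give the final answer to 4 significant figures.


A_req = 174.7970 / (4.5850 * 2.3620 * 3600) = 0.00448345 m^2
w = sqrt(0.00448345 / 0.11)
w = 0.2019 m


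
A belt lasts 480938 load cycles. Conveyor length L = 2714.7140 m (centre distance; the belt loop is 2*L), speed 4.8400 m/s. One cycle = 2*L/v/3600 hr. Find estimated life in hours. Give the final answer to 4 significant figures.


cycle_time = 2 * 2714.7140 / 4.8400 / 3600 = 0.311606 hr
life = 480938 * 0.311606 = 149900 hours


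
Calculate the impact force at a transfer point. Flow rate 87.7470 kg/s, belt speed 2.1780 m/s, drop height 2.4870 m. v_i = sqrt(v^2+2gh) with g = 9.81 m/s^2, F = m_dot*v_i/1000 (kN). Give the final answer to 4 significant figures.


v_i = sqrt(2.1780^2 + 2*9.81*2.4870) = 7.31701 m/s
F = 87.7470 * 7.31701 / 1000
F = 0.6420 kN


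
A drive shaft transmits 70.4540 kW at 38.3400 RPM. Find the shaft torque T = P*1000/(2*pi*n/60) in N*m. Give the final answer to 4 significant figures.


omega = 2*pi*38.3400/60 = 4.01496 rad/s
T = 70.4540*1000 / 4.01496
T = 17550 N*m


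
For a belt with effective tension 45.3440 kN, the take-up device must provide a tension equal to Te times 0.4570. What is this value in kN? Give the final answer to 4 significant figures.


T_tu = 45.3440 * 0.4570
T_tu = 20.72 kN


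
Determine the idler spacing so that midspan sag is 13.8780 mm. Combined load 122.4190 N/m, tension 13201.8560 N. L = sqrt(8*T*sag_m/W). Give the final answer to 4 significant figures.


sag = 13.8780/1000 = 0.013878 m
L = sqrt(8 * 13201.8560 * 0.013878 / 122.4190)
L = 3.460 m


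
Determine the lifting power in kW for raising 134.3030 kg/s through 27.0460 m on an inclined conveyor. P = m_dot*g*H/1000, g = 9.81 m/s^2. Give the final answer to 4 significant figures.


P = 134.3030 * 9.81 * 27.0460 / 1000
P = 35.63 kW


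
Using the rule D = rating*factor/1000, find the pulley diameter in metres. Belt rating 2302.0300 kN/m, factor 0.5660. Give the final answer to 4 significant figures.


D = 2302.0300 * 0.5660 / 1000
D = 1.303 m


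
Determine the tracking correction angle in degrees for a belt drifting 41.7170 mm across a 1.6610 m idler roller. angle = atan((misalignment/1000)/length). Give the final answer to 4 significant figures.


misalign_m = 41.7170 / 1000 = 0.041717 m
angle = atan(0.041717 / 1.6610)
angle = 1.439 deg


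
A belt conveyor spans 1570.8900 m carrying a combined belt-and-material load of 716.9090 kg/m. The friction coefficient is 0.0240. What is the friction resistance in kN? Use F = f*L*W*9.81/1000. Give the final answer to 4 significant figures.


F = 0.0240 * 1570.8900 * 716.9090 * 9.81 / 1000
F = 265.1 kN


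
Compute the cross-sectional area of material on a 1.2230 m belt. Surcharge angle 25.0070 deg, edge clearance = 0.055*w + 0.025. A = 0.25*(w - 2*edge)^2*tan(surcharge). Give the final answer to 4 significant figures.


edge = 0.055*1.2230 + 0.025 = 0.092265 m
ew = 1.2230 - 2*0.092265 = 1.03847 m
A = 0.25 * 1.03847^2 * tan(25.0070 deg)
A = 0.1258 m^2


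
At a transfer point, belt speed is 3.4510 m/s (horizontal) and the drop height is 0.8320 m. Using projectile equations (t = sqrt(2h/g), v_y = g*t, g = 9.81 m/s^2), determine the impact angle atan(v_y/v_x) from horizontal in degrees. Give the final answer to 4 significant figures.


t = sqrt(2*0.8320/9.81) = 0.411853 s
v_y = 9.81 * 0.411853 = 4.04028 m/s
angle = atan(4.04028 / 3.4510) = 49.50 deg


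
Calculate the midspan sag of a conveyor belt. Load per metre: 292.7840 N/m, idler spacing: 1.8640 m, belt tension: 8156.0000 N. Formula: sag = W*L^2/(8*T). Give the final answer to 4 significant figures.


sag = 292.7840 * 1.8640^2 / (8 * 8156.0000)
sag = 0.01559 m


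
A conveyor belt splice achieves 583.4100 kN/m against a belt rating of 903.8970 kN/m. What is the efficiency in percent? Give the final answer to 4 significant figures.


Eff = 583.4100 / 903.8970 * 100
Eff = 64.54 %


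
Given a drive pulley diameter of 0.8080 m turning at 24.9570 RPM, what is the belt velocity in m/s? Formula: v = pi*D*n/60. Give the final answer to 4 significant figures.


v = pi * 0.8080 * 24.9570 / 60
v = 1.056 m/s


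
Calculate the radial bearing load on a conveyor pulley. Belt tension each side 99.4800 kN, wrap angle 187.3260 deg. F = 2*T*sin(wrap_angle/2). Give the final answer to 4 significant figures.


F = 2 * 99.4800 * sin(187.3260/2 deg)
F = 198.6 kN


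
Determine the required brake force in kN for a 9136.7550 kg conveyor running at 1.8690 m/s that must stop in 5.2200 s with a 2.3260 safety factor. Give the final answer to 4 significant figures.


F = 9136.7550 * 1.8690 / 5.2200 * 2.3260 / 1000
F = 7.609 kN


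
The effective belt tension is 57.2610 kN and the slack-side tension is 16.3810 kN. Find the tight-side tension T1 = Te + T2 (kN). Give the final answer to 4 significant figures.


T1 = Te + T2 = 57.2610 + 16.3810
T1 = 73.64 kN


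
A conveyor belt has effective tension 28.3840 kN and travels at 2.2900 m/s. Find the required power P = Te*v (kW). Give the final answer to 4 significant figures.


P = Te * v = 28.3840 * 2.2900
P = 65.00 kW


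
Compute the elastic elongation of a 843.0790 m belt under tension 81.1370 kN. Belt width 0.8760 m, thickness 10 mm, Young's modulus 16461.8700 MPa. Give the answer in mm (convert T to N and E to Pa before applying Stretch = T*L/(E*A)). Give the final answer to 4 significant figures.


A = 0.8760 * 0.01 = 0.00876 m^2
Stretch = 81.1370*1000 * 843.0790 / (16461.8700e6 * 0.00876) * 1000
Stretch = 474.4 mm


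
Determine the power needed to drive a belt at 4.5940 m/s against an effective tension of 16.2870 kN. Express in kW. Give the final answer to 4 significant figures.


P = Te * v = 16.2870 * 4.5940
P = 74.82 kW


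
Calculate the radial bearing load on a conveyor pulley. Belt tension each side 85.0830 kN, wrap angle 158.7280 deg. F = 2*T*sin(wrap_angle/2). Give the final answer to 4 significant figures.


F = 2 * 85.0830 * sin(158.7280/2 deg)
F = 167.2 kN


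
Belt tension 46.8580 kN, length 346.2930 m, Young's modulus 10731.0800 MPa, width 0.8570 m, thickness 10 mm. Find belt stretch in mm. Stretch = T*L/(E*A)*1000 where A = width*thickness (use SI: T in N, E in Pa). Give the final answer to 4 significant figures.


A = 0.8570 * 0.01 = 0.00857 m^2
Stretch = 46.8580*1000 * 346.2930 / (10731.0800e6 * 0.00857) * 1000
Stretch = 176.4 mm


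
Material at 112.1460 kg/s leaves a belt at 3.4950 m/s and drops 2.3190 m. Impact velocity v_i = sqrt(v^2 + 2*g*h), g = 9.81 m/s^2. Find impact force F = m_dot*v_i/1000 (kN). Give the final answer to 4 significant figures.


v_i = sqrt(3.4950^2 + 2*9.81*2.3190) = 7.59696 m/s
F = 112.1460 * 7.59696 / 1000
F = 0.8520 kN


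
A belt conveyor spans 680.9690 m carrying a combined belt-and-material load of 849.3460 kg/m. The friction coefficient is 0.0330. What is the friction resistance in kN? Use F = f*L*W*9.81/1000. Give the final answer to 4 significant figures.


F = 0.0330 * 680.9690 * 849.3460 * 9.81 / 1000
F = 187.2 kN


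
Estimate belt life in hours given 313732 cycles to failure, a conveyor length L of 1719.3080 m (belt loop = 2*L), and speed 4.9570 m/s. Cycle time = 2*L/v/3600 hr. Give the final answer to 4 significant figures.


cycle_time = 2 * 1719.3080 / 4.9570 / 3600 = 0.192691 hr
life = 313732 * 0.192691 = 60450 hours


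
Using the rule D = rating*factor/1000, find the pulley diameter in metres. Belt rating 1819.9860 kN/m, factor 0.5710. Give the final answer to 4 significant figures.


D = 1819.9860 * 0.5710 / 1000
D = 1.039 m


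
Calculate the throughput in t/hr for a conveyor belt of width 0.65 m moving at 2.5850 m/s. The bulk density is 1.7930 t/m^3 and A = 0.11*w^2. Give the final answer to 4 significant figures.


A = 0.11 * 0.65^2 = 0.046475 m^2
C = 0.046475 * 2.5850 * 1.7930 * 3600
C = 775.5 t/hr


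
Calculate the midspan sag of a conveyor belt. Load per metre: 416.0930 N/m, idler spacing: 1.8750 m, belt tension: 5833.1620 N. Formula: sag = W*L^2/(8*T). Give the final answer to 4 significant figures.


sag = 416.0930 * 1.8750^2 / (8 * 5833.1620)
sag = 0.03135 m


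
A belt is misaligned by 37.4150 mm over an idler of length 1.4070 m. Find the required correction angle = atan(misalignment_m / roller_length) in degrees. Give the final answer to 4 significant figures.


misalign_m = 37.4150 / 1000 = 0.037415 m
angle = atan(0.037415 / 1.4070)
angle = 1.523 deg


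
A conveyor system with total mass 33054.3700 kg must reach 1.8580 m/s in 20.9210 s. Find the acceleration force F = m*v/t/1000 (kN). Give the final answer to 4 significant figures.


F = 33054.3700 * 1.8580 / 20.9210 / 1000
F = 2.936 kN


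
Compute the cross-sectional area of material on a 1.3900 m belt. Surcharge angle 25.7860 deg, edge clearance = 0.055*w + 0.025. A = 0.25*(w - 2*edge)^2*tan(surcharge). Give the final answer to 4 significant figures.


edge = 0.055*1.3900 + 0.025 = 0.10145 m
ew = 1.3900 - 2*0.10145 = 1.1871 m
A = 0.25 * 1.1871^2 * tan(25.7860 deg)
A = 0.1702 m^2


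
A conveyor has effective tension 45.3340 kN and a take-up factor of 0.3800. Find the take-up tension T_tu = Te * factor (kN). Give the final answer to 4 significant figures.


T_tu = 45.3340 * 0.3800
T_tu = 17.23 kN


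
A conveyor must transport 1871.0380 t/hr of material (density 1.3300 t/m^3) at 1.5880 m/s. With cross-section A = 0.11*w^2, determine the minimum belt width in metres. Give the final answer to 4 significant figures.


A_req = 1871.0380 / (1.5880 * 1.3300 * 3600) = 0.246081 m^2
w = sqrt(0.246081 / 0.11)
w = 1.496 m


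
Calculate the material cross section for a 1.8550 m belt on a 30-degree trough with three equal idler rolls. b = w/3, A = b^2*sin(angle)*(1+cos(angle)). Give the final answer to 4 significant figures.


b = 1.8550/3 = 0.618333 m
A = 0.618333^2 * sin(30 deg) * (1 + cos(30 deg))
A = 0.3567 m^2


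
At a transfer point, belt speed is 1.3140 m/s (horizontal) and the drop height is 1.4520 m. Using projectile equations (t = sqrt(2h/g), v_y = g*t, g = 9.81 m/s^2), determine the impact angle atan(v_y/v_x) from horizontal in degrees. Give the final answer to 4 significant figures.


t = sqrt(2*1.4520/9.81) = 0.544081 s
v_y = 9.81 * 0.544081 = 5.33743 m/s
angle = atan(5.33743 / 1.3140) = 76.17 deg


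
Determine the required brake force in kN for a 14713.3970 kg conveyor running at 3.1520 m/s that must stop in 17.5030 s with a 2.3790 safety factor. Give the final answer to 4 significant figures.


F = 14713.3970 * 3.1520 / 17.5030 * 2.3790 / 1000
F = 6.303 kN


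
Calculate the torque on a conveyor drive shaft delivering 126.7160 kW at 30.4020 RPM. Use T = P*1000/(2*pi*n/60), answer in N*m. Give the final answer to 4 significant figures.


omega = 2*pi*30.4020/60 = 3.18369 rad/s
T = 126.7160*1000 / 3.18369
T = 39800 N*m


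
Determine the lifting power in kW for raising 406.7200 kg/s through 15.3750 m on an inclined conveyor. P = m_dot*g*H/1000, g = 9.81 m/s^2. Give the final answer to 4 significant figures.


P = 406.7200 * 9.81 * 15.3750 / 1000
P = 61.35 kW


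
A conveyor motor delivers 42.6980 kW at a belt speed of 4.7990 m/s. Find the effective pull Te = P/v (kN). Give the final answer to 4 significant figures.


Te = P / v = 42.6980 / 4.7990
Te = 8.897 kN


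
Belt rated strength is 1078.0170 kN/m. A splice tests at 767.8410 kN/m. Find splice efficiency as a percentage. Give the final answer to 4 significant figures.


Eff = 767.8410 / 1078.0170 * 100
Eff = 71.23 %


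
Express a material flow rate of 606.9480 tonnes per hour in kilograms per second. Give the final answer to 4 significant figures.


m_dot = 606.9480 * 1000 / 3600
m_dot = 168.6 kg/s


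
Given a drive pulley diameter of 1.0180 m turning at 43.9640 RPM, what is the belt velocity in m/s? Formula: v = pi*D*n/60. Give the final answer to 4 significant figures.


v = pi * 1.0180 * 43.9640 / 60
v = 2.343 m/s


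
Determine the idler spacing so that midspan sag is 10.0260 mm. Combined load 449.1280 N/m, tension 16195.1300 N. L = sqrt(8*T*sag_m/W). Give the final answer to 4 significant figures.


sag = 10.0260/1000 = 0.010026 m
L = sqrt(8 * 16195.1300 * 0.010026 / 449.1280)
L = 1.701 m


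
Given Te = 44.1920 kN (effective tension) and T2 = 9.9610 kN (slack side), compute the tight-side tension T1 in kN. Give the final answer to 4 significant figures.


T1 = Te + T2 = 44.1920 + 9.9610
T1 = 54.15 kN


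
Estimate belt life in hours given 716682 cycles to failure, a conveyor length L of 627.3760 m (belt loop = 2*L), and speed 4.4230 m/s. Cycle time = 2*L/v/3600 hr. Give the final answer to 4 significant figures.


cycle_time = 2 * 627.3760 / 4.4230 / 3600 = 0.0788022 hr
life = 716682 * 0.0788022 = 56480 hours


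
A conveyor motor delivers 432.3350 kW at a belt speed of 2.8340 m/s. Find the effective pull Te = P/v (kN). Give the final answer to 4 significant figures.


Te = P / v = 432.3350 / 2.8340
Te = 152.6 kN


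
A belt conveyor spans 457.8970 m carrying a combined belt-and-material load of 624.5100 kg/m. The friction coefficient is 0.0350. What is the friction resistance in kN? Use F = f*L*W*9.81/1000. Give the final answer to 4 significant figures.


F = 0.0350 * 457.8970 * 624.5100 * 9.81 / 1000
F = 98.18 kN


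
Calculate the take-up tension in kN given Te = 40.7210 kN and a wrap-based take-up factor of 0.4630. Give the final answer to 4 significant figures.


T_tu = 40.7210 * 0.4630
T_tu = 18.85 kN


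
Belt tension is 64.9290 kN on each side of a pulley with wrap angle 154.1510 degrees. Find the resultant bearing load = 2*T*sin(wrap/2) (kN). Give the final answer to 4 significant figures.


F = 2 * 64.9290 * sin(154.1510/2 deg)
F = 126.6 kN


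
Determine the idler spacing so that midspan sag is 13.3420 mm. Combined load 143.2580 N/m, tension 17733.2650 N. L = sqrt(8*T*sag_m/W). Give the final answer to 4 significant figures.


sag = 13.3420/1000 = 0.013342 m
L = sqrt(8 * 17733.2650 * 0.013342 / 143.2580)
L = 3.635 m


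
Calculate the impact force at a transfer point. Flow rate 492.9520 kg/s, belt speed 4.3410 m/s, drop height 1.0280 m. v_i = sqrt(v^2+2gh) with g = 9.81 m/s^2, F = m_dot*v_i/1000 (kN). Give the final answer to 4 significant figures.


v_i = sqrt(4.3410^2 + 2*9.81*1.0280) = 6.24609 m/s
F = 492.9520 * 6.24609 / 1000
F = 3.079 kN


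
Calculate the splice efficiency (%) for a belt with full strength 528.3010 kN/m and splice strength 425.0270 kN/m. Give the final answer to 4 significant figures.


Eff = 425.0270 / 528.3010 * 100
Eff = 80.45 %


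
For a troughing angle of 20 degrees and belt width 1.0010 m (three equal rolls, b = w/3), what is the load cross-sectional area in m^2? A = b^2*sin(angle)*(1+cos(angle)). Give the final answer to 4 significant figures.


b = 1.0010/3 = 0.333667 m
A = 0.333667^2 * sin(20 deg) * (1 + cos(20 deg))
A = 0.07386 m^2


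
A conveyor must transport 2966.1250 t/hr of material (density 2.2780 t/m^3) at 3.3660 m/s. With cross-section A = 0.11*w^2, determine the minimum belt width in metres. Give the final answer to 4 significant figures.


A_req = 2966.1250 / (3.3660 * 2.2780 * 3600) = 0.107453 m^2
w = sqrt(0.107453 / 0.11)
w = 0.9884 m


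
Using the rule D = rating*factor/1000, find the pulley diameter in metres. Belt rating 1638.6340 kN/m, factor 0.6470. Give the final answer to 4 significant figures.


D = 1638.6340 * 0.6470 / 1000
D = 1.060 m


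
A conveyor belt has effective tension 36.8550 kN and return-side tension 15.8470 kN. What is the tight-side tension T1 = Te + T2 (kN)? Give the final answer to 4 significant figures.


T1 = Te + T2 = 36.8550 + 15.8470
T1 = 52.70 kN


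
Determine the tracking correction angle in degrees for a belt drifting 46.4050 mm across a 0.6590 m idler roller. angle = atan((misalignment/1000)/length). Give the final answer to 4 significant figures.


misalign_m = 46.4050 / 1000 = 0.046405 m
angle = atan(0.046405 / 0.6590)
angle = 4.028 deg


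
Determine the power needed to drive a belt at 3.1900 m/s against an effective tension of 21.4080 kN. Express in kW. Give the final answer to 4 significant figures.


P = Te * v = 21.4080 * 3.1900
P = 68.29 kW


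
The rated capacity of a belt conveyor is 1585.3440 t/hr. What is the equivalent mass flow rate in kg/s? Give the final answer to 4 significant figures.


m_dot = 1585.3440 * 1000 / 3600
m_dot = 440.4 kg/s


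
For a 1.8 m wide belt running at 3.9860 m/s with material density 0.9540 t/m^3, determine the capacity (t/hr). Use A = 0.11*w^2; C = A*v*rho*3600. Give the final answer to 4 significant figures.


A = 0.11 * 1.8^2 = 0.3564 m^2
C = 0.3564 * 3.9860 * 0.9540 * 3600
C = 4879 t/hr


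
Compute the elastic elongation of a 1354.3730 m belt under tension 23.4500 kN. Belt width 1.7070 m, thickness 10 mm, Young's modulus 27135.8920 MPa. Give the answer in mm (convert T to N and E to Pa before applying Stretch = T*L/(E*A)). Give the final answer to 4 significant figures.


A = 1.7070 * 0.01 = 0.01707 m^2
Stretch = 23.4500*1000 * 1354.3730 / (27135.8920e6 * 0.01707) * 1000
Stretch = 68.57 mm


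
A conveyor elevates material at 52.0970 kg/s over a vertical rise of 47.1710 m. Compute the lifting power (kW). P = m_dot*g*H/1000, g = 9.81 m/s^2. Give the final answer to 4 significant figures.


P = 52.0970 * 9.81 * 47.1710 / 1000
P = 24.11 kW


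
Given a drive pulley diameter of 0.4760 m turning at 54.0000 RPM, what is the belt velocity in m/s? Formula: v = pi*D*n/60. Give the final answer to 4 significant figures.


v = pi * 0.4760 * 54.0000 / 60
v = 1.346 m/s


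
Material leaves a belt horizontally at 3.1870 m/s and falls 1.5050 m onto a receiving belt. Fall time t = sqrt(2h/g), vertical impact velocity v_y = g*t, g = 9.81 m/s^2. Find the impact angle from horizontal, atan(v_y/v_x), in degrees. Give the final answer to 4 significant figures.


t = sqrt(2*1.5050/9.81) = 0.553922 s
v_y = 9.81 * 0.553922 = 5.43397 m/s
angle = atan(5.43397 / 3.1870) = 59.61 deg


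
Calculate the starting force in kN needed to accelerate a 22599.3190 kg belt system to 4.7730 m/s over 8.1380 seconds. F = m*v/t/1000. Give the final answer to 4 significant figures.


F = 22599.3190 * 4.7730 / 8.1380 / 1000
F = 13.25 kN


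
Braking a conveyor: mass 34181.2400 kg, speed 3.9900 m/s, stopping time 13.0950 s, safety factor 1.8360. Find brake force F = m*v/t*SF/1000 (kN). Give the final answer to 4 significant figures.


F = 34181.2400 * 3.9900 / 13.0950 * 1.8360 / 1000
F = 19.12 kN


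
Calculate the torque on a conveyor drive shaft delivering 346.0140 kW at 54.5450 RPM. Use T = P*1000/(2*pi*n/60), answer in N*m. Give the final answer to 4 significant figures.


omega = 2*pi*54.5450/60 = 5.71194 rad/s
T = 346.0140*1000 / 5.71194
T = 60580 N*m


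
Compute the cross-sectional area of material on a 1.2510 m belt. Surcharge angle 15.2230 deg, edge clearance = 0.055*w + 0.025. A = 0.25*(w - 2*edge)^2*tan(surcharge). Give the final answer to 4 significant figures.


edge = 0.055*1.2510 + 0.025 = 0.093805 m
ew = 1.2510 - 2*0.093805 = 1.06339 m
A = 0.25 * 1.06339^2 * tan(15.2230 deg)
A = 0.07693 m^2


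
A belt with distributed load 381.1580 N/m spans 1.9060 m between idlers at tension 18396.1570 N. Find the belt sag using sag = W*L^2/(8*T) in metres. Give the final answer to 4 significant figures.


sag = 381.1580 * 1.9060^2 / (8 * 18396.1570)
sag = 0.009409 m


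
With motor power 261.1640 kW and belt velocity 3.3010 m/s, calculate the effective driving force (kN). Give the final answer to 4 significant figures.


Te = P / v = 261.1640 / 3.3010
Te = 79.12 kN


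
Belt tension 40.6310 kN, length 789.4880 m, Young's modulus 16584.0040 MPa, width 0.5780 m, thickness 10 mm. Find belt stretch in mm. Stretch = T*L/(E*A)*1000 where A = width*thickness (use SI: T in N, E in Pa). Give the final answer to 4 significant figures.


A = 0.5780 * 0.01 = 0.00578 m^2
Stretch = 40.6310*1000 * 789.4880 / (16584.0040e6 * 0.00578) * 1000
Stretch = 334.6 mm


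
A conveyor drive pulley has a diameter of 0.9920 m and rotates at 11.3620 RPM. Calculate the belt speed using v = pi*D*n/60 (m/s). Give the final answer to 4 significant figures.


v = pi * 0.9920 * 11.3620 / 60
v = 0.5902 m/s


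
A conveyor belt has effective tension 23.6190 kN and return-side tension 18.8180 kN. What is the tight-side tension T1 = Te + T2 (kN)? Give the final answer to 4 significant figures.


T1 = Te + T2 = 23.6190 + 18.8180
T1 = 42.44 kN


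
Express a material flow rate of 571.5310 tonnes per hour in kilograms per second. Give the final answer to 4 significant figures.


m_dot = 571.5310 * 1000 / 3600
m_dot = 158.8 kg/s


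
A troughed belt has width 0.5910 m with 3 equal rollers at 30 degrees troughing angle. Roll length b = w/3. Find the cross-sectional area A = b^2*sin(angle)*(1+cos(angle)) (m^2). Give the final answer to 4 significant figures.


b = 0.5910/3 = 0.197 m
A = 0.197^2 * sin(30 deg) * (1 + cos(30 deg))
A = 0.03621 m^2


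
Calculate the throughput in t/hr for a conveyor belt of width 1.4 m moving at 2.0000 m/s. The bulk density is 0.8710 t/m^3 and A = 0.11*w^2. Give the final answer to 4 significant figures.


A = 0.11 * 1.4^2 = 0.2156 m^2
C = 0.2156 * 2.0000 * 0.8710 * 3600
C = 1352 t/hr


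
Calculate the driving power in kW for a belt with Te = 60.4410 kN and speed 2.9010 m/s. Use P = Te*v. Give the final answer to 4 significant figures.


P = Te * v = 60.4410 * 2.9010
P = 175.3 kW


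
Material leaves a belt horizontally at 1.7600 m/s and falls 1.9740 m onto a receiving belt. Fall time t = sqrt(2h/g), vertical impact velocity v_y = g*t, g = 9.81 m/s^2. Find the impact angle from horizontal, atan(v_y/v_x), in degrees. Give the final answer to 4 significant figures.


t = sqrt(2*1.9740/9.81) = 0.634387 s
v_y = 9.81 * 0.634387 = 6.22334 m/s
angle = atan(6.22334 / 1.7600) = 74.21 deg


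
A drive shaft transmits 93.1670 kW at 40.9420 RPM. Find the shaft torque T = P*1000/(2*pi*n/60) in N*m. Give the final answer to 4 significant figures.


omega = 2*pi*40.9420/60 = 4.28744 rad/s
T = 93.1670*1000 / 4.28744
T = 21730 N*m


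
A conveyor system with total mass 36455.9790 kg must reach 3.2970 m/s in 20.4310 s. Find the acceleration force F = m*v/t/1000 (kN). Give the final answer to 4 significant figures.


F = 36455.9790 * 3.2970 / 20.4310 / 1000
F = 5.883 kN


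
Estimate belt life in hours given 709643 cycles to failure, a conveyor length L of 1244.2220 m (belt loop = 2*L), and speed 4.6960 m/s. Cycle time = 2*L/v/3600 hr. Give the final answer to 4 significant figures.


cycle_time = 2 * 1244.2220 / 4.6960 / 3600 = 0.147196 hr
life = 709643 * 0.147196 = 104500 hours


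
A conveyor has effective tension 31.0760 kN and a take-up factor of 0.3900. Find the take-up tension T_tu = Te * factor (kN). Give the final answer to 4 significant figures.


T_tu = 31.0760 * 0.3900
T_tu = 12.12 kN


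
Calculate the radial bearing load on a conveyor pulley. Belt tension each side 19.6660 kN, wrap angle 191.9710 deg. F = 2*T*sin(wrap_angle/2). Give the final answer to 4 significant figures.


F = 2 * 19.6660 * sin(191.9710/2 deg)
F = 39.12 kN


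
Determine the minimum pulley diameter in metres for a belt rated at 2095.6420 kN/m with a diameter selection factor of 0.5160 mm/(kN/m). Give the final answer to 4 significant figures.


D = 2095.6420 * 0.5160 / 1000
D = 1.081 m


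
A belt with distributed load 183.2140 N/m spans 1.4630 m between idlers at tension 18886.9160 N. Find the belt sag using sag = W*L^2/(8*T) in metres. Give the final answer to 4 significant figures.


sag = 183.2140 * 1.4630^2 / (8 * 18886.9160)
sag = 0.002595 m


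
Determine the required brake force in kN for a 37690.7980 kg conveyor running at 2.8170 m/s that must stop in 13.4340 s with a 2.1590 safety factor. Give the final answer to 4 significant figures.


F = 37690.7980 * 2.8170 / 13.4340 * 2.1590 / 1000
F = 17.06 kN


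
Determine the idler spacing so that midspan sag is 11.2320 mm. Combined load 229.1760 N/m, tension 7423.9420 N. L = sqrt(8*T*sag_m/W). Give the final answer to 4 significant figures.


sag = 11.2320/1000 = 0.011232 m
L = sqrt(8 * 7423.9420 * 0.011232 / 229.1760)
L = 1.706 m


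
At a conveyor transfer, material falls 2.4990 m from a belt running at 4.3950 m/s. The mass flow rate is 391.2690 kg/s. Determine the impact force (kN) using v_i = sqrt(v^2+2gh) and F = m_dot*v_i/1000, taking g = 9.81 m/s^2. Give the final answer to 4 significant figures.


v_i = sqrt(4.3950^2 + 2*9.81*2.4990) = 8.26719 m/s
F = 391.2690 * 8.26719 / 1000
F = 3.235 kN


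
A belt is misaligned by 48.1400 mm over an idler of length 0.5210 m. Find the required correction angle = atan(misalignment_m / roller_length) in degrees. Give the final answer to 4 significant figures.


misalign_m = 48.1400 / 1000 = 0.048140 m
angle = atan(0.048140 / 0.5210)
angle = 5.279 deg


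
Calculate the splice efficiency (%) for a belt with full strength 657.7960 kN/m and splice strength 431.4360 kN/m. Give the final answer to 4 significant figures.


Eff = 431.4360 / 657.7960 * 100
Eff = 65.59 %


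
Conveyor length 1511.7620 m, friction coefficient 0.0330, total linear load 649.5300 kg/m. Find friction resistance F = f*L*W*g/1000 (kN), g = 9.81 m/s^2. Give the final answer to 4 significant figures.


F = 0.0330 * 1511.7620 * 649.5300 * 9.81 / 1000
F = 317.9 kN


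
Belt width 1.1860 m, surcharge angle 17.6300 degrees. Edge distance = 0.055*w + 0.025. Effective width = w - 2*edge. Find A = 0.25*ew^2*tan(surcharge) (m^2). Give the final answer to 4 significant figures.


edge = 0.055*1.1860 + 0.025 = 0.09023 m
ew = 1.1860 - 2*0.09023 = 1.00554 m
A = 0.25 * 1.00554^2 * tan(17.6300 deg)
A = 0.08033 m^2


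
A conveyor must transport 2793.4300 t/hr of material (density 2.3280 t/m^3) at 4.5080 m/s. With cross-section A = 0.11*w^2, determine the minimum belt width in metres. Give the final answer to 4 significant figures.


A_req = 2793.4300 / (4.5080 * 2.3280 * 3600) = 0.0739381 m^2
w = sqrt(0.0739381 / 0.11)
w = 0.8199 m


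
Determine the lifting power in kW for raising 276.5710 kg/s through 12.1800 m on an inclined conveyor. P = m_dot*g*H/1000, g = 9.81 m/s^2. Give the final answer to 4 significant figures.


P = 276.5710 * 9.81 * 12.1800 / 1000
P = 33.05 kW


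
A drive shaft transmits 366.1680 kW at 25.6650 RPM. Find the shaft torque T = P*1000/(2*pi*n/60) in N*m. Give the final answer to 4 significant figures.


omega = 2*pi*25.6650/60 = 2.68763 rad/s
T = 366.1680*1000 / 2.68763
T = 136200 N*m


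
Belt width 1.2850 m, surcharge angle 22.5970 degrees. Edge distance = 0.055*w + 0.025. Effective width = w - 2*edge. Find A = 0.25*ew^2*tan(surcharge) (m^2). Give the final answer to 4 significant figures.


edge = 0.055*1.2850 + 0.025 = 0.095675 m
ew = 1.2850 - 2*0.095675 = 1.09365 m
A = 0.25 * 1.09365^2 * tan(22.5970 deg)
A = 0.1245 m^2


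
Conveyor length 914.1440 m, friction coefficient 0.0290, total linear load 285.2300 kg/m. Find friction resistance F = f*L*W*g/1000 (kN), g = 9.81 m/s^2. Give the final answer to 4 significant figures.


F = 0.0290 * 914.1440 * 285.2300 * 9.81 / 1000
F = 74.18 kN


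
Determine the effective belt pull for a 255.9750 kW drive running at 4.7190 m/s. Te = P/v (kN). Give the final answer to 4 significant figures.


Te = P / v = 255.9750 / 4.7190
Te = 54.24 kN


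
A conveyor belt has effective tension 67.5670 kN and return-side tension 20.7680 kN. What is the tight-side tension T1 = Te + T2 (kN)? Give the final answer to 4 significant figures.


T1 = Te + T2 = 67.5670 + 20.7680
T1 = 88.33 kN


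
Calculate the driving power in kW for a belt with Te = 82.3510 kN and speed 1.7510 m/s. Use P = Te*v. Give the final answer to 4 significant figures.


P = Te * v = 82.3510 * 1.7510
P = 144.2 kW


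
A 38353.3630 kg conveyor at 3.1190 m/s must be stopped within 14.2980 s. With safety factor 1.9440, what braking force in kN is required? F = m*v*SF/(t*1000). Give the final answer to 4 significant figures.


F = 38353.3630 * 3.1190 / 14.2980 * 1.9440 / 1000
F = 16.26 kN


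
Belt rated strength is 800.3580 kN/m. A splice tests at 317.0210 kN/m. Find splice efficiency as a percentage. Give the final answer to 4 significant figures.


Eff = 317.0210 / 800.3580 * 100
Eff = 39.61 %


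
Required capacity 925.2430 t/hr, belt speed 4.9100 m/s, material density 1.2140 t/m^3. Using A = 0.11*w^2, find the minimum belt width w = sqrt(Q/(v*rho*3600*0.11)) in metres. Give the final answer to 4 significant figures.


A_req = 925.2430 / (4.9100 * 1.2140 * 3600) = 0.0431175 m^2
w = sqrt(0.0431175 / 0.11)
w = 0.6261 m


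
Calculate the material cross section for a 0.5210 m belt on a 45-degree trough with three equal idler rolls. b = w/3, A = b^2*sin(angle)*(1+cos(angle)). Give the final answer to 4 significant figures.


b = 0.5210/3 = 0.173667 m
A = 0.173667^2 * sin(45 deg) * (1 + cos(45 deg))
A = 0.03641 m^2


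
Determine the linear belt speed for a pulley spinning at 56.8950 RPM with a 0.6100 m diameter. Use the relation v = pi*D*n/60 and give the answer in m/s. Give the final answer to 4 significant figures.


v = pi * 0.6100 * 56.8950 / 60
v = 1.817 m/s


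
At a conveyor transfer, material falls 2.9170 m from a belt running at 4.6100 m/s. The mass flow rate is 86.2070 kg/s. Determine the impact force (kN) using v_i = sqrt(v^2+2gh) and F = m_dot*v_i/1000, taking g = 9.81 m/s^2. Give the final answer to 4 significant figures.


v_i = sqrt(4.6100^2 + 2*9.81*2.9170) = 8.8591 m/s
F = 86.2070 * 8.8591 / 1000
F = 0.7637 kN


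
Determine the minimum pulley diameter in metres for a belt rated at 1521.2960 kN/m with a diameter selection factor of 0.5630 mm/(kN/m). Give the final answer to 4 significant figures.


D = 1521.2960 * 0.5630 / 1000
D = 0.8565 m


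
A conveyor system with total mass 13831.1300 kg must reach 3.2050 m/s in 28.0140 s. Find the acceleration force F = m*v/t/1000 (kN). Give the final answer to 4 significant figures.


F = 13831.1300 * 3.2050 / 28.0140 / 1000
F = 1.582 kN


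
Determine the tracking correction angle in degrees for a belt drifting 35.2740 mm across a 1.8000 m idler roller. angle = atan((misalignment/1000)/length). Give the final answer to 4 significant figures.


misalign_m = 35.2740 / 1000 = 0.035274 m
angle = atan(0.035274 / 1.8000)
angle = 1.123 deg


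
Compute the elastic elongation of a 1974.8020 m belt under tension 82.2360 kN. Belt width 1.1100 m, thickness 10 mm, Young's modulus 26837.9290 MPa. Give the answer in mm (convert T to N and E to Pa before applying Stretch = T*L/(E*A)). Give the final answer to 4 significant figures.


A = 1.1100 * 0.01 = 0.01110 m^2
Stretch = 82.2360*1000 * 1974.8020 / (26837.9290e6 * 0.01110) * 1000
Stretch = 545.1 mm


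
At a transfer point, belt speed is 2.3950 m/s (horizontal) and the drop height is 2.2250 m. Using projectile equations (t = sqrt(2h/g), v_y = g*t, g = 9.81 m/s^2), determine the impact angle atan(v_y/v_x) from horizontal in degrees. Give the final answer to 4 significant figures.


t = sqrt(2*2.2250/9.81) = 0.673512 s
v_y = 9.81 * 0.673512 = 6.60715 m/s
angle = atan(6.60715 / 2.3950) = 70.08 deg


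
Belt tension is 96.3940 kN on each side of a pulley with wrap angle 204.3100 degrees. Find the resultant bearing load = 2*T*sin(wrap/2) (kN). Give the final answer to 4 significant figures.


F = 2 * 96.3940 * sin(204.3100/2 deg)
F = 188.5 kN


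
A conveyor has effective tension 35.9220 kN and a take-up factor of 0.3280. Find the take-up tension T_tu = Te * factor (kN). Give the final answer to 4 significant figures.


T_tu = 35.9220 * 0.3280
T_tu = 11.78 kN


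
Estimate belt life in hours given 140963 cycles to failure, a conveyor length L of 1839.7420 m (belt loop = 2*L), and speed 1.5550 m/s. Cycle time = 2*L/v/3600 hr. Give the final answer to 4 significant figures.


cycle_time = 2 * 1839.7420 / 1.5550 / 3600 = 0.657285 hr
life = 140963 * 0.657285 = 92650 hours


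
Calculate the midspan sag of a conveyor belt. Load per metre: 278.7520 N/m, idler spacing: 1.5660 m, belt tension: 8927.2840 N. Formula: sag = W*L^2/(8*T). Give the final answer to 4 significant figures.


sag = 278.7520 * 1.5660^2 / (8 * 8927.2840)
sag = 0.009572 m


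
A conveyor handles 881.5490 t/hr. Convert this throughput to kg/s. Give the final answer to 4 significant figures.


m_dot = 881.5490 * 1000 / 3600
m_dot = 244.9 kg/s


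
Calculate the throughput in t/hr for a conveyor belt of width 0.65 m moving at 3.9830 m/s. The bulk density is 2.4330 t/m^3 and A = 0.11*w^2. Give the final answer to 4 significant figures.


A = 0.11 * 0.65^2 = 0.046475 m^2
C = 0.046475 * 3.9830 * 2.4330 * 3600
C = 1621 t/hr


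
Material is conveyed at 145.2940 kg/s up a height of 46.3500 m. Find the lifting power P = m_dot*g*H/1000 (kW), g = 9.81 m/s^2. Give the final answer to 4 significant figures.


P = 145.2940 * 9.81 * 46.3500 / 1000
P = 66.06 kW


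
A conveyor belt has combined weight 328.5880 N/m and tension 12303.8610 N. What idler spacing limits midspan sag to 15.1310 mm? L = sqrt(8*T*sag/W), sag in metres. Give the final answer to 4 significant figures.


sag = 15.1310/1000 = 0.015131 m
L = sqrt(8 * 12303.8610 * 0.015131 / 328.5880)
L = 2.129 m


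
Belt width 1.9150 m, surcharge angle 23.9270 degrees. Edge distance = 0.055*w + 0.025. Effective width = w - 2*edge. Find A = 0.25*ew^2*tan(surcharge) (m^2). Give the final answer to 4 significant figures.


edge = 0.055*1.9150 + 0.025 = 0.130325 m
ew = 1.9150 - 2*0.130325 = 1.65435 m
A = 0.25 * 1.65435^2 * tan(23.9270 deg)
A = 0.3036 m^2


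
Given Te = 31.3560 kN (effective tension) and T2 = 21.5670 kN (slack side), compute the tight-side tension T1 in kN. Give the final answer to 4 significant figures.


T1 = Te + T2 = 31.3560 + 21.5670
T1 = 52.92 kN


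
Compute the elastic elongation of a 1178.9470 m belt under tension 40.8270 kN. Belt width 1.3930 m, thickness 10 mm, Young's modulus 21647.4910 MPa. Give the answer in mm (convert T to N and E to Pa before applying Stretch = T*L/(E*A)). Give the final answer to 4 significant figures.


A = 1.3930 * 0.01 = 0.01393 m^2
Stretch = 40.8270*1000 * 1178.9470 / (21647.4910e6 * 0.01393) * 1000
Stretch = 159.6 mm


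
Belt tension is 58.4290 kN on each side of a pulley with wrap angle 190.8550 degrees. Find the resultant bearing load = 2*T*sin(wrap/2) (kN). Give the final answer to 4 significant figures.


F = 2 * 58.4290 * sin(190.8550/2 deg)
F = 116.3 kN


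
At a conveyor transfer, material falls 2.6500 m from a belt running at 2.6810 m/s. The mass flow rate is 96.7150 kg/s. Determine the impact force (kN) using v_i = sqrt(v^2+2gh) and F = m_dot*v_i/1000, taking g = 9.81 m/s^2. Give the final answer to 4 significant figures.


v_i = sqrt(2.6810^2 + 2*9.81*2.6500) = 7.6929 m/s
F = 96.7150 * 7.6929 / 1000
F = 0.7440 kN


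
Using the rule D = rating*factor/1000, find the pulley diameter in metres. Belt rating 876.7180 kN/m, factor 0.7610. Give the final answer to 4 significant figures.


D = 876.7180 * 0.7610 / 1000
D = 0.6672 m


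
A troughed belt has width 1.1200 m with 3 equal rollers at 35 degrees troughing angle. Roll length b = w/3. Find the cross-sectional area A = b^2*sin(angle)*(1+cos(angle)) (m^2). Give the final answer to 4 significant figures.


b = 1.1200/3 = 0.373333 m
A = 0.373333^2 * sin(35 deg) * (1 + cos(35 deg))
A = 0.1454 m^2


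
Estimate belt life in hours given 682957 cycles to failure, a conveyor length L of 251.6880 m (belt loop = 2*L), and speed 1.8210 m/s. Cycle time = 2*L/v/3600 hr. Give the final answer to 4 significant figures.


cycle_time = 2 * 251.6880 / 1.8210 / 3600 = 0.0767856 hr
life = 682957 * 0.0767856 = 52440 hours


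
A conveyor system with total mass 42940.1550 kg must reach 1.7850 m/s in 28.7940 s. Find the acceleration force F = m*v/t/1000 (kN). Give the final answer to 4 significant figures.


F = 42940.1550 * 1.7850 / 28.7940 / 1000
F = 2.662 kN


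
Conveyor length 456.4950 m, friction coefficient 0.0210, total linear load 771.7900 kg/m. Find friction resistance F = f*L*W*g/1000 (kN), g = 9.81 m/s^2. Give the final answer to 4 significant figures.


F = 0.0210 * 456.4950 * 771.7900 * 9.81 / 1000
F = 72.58 kN


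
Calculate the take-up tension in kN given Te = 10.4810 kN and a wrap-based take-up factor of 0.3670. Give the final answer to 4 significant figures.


T_tu = 10.4810 * 0.3670
T_tu = 3.847 kN


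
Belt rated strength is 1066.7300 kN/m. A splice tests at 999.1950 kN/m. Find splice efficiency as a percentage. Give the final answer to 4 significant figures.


Eff = 999.1950 / 1066.7300 * 100
Eff = 93.67 %


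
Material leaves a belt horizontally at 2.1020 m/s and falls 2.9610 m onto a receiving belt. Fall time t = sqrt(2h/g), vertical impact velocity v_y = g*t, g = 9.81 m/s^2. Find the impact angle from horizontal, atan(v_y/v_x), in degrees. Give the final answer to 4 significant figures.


t = sqrt(2*2.9610/9.81) = 0.776962 s
v_y = 9.81 * 0.776962 = 7.622 m/s
angle = atan(7.622 / 2.1020) = 74.58 deg
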